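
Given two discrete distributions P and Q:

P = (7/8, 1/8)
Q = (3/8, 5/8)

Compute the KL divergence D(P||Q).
D(P||Q) = Σ P(i) log₂(P(i)/Q(i))
  i=0: (7/8) × log₂((7/8)/(3/8)) = (7/8) × log₂(7/3) = 1.0696
  i=1: (1/8) × log₂((1/8)/(5/8)) = (1/8) × log₂(1/5) = -0.2902
D(P||Q) = 1.0696 - 0.2902
  = 0.7794 bits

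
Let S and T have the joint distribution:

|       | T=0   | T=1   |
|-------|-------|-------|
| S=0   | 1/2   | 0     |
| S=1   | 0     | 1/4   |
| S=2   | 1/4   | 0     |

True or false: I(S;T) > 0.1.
Marginal P(S) (row sums):
  P(S=0) = 1/2 + 0 = 1/2
  P(S=1) = 0 + 1/4 = 1/4
  P(S=2) = 1/4 + 0 = 1/4
Marginal P(T) (column sums):
  P(T=0) = 1/2 + 0 + 1/4 = 3/4
  P(T=1) = 0 + 1/4 + 0 = 1/4

H(S) = -[(1/2)·log₂(1/2) + (1/4)·log₂(1/4) + (1/4)·log₂(1/4)]
  = 0.5000 + 0.5000 + 0.5000
  = 1.5000 bits
H(T) = -[(3/4)·log₂(3/4) + (1/4)·log₂(1/4)]
  = 0.3113 + 0.5000
  = 0.8113 bits
H(S,T) = -[(1/2)·log₂(1/2) + (1/4)·log₂(1/4) + (1/4)·log₂(1/4)]
  = 0.5000 + 0.5000 + 0.5000
  = 1.5000 bits

I(S;T) = H(S) + H(T) - H(S,T)
  = 1.5000 + 0.8113 - 1.5000
  = 0.8113 bits

True. I(S;T) = 0.8113 bits, which is > 0.1 bits.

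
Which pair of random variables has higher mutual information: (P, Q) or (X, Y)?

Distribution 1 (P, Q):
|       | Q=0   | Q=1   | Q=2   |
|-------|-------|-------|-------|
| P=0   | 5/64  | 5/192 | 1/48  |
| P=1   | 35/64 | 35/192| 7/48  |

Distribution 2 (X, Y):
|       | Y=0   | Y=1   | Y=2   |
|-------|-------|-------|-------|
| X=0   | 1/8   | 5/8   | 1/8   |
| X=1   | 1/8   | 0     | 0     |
Distribution 1 (P, Q):
Marginal P(P) (row sums):
  P(P=0) = 5/64 + 5/192 + 1/48 = 1/8
  P(P=1) = 35/64 + 35/192 + 7/48 = 7/8
Marginal P(Q) (column sums):
  P(Q=0) = 5/64 + 35/64 = 5/8
  P(Q=1) = 5/192 + 35/192 = 5/24
  P(Q=2) = 1/48 + 7/48 = 1/6

H(P) = -[(1/8)·log₂(1/8) + (7/8)·log₂(7/8)]
  = 0.3750 + 0.1686
  = 0.5436 bits
H(Q) = -[(5/8)·log₂(5/8) + (5/24)·log₂(5/24) + (1/6)·log₂(1/6)]
  = 0.4238 + 0.4715 + 0.4308
  = 1.3261 bits
H(P,Q) = -[(5/64)·log₂(5/64) + (5/192)·log₂(5/192) + (1/48)·log₂(1/48) + (35/64)·log₂(35/64) + (35/192)·log₂(35/192) + (7/48)·log₂(7/48)]
  = 0.2873 + 0.1371 + 0.1164 + 0.4762 + 0.4476 + 0.4051
  = 1.8697 bits

I(P;Q) = H(P) + H(Q) - H(P,Q)
  = 0.5436 + 1.3261 - 1.8697
  = 0.0000 bits

Distribution 2 (X, Y):
Marginal P(X) (row sums):
  P(X=0) = 1/8 + 5/8 + 1/8 = 7/8
  P(X=1) = 1/8 + 0 + 0 = 1/8
Marginal P(Y) (column sums):
  P(Y=0) = 1/8 + 1/8 = 1/4
  P(Y=1) = 5/8 + 0 = 5/8
  P(Y=2) = 1/8 + 0 = 1/8

H(X) = -[(7/8)·log₂(7/8) + (1/8)·log₂(1/8)]
  = 0.1686 + 0.3750
  = 0.5436 bits
H(Y) = -[(1/4)·log₂(1/4) + (5/8)·log₂(5/8) + (1/8)·log₂(1/8)]
  = 0.5000 + 0.4238 + 0.3750
  = 1.2988 bits
H(X,Y) = -[(1/8)·log₂(1/8) + (5/8)·log₂(5/8) + (1/8)·log₂(1/8) + (1/8)·log₂(1/8)]
  = 0.3750 + 0.4238 + 0.3750 + 0.3750
  = 1.5488 bits

I(X;Y) = H(X) + H(Y) - H(X,Y)
  = 0.5436 + 1.2988 - 1.5488
  = 0.2936 bits

I(X;Y) = 0.2936 bits > I(P;Q) = 0.0000 bits, so (X, Y) has the higher mutual information (stronger dependence).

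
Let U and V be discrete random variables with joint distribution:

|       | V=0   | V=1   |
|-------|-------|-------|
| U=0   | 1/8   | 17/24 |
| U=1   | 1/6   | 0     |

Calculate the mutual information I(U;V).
Marginal P(U) (row sums):
  P(U=0) = 1/8 + 17/24 = 5/6
  P(U=1) = 1/6 + 0 = 1/6
Marginal P(V) (column sums):
  P(V=0) = 1/8 + 1/6 = 7/24
  P(V=1) = 17/24 + 0 = 17/24

H(U) = -[(5/6)·log₂(5/6) + (1/6)·log₂(1/6)]
  = 0.2192 + 0.4308
  = 0.6500 bits
H(V) = -[(7/24)·log₂(7/24) + (17/24)·log₂(17/24)]
  = 0.5185 + 0.3524
  = 0.8709 bits
H(U,V) = -[(1/8)·log₂(1/8) + (17/24)·log₂(17/24) + (1/6)·log₂(1/6)]
  = 0.3750 + 0.3524 + 0.4308
  = 1.1582 bits

I(U;V) = H(U) + H(V) - H(U,V)
  = 0.6500 + 0.8709 - 1.1582
  = 0.3627 bits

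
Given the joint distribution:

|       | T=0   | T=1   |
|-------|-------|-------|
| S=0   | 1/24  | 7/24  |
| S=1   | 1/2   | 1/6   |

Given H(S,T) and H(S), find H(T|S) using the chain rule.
From the chain rule: H(S,T) = H(S) + H(T|S)
Therefore: H(T|S) = H(S,T) - H(S)

H(S,T) = -[(1/24)·log₂(1/24) + (7/24)·log₂(7/24) + (1/2)·log₂(1/2) + (1/6)·log₂(1/6)]
  = 0.1910 + 0.5185 + 0.5000 + 0.4308
  = 1.6403 bits
Marginal P(S) (row sums):
  P(S=0) = 1/24 + 7/24 = 1/3
  P(S=1) = 1/2 + 1/6 = 2/3
H(S) = -[(1/3)·log₂(1/3) + (2/3)·log₂(2/3)]
  = 0.5283 + 0.3900
  = 0.9183 bits

H(T|S) = 1.6403 - 0.9183 = 0.7220 bits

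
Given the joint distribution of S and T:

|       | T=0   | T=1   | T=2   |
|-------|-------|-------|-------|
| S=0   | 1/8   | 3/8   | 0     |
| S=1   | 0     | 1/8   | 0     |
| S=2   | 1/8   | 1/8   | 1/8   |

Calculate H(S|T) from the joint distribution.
Marginal P(T) (column sums):
  P(T=0) = 1/8 + 0 + 1/8 = 1/4
  P(T=1) = 3/8 + 1/8 + 1/8 = 5/8
  P(T=2) = 0 + 0 + 1/8 = 1/8

H(S|T) = -Σ P(S,T)·log₂ P(S|T), where P(S|T) = P(S,T) / P(T)
  (cells with P(S,T) = 0 contribute 0)
  (S=0,T=0): P(S|T) = (1/8)/(1/4) = 1/2;  -(1/8)·log₂(1/2) = 0.1250
  (S=0,T=1): P(S|T) = (3/8)/(5/8) = 3/5;  -(3/8)·log₂(3/5) = 0.2764
  (S=1,T=1): P(S|T) = (1/8)/(5/8) = 1/5;  -(1/8)·log₂(1/5) = 0.2902
  (S=2,T=0): P(S|T) = (1/8)/(1/4) = 1/2;  -(1/8)·log₂(1/2) = 0.1250
  (S=2,T=1): P(S|T) = (1/8)/(5/8) = 1/5;  -(1/8)·log₂(1/5) = 0.2902
  (S=2,T=2): P(S|T) = (1/8)/(1/8) = 1;  -(1/8)·log₂(1) = 0.0000
H(S|T) = 0.1250 + 0.2764 + 0.2902 + 0.1250 + 0.2902 + 0.0000
  = 1.1068 bits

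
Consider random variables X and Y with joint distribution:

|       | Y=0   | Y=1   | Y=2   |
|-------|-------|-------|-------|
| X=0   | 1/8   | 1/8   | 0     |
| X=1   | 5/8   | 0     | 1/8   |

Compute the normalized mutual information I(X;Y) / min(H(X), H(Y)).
Marginal P(X) (row sums):
  P(X=0) = 1/8 + 1/8 + 0 = 1/4
  P(X=1) = 5/8 + 0 + 1/8 = 3/4
Marginal P(Y) (column sums):
  P(Y=0) = 1/8 + 5/8 = 3/4
  P(Y=1) = 1/8 + 0 = 1/8
  P(Y=2) = 0 + 1/8 = 1/8

H(X) = -[(1/4)·log₂(1/4) + (3/4)·log₂(3/4)]
  = 0.5000 + 0.3113
  = 0.8113 bits
H(Y) = -[(3/4)·log₂(3/4) + (1/8)·log₂(1/8) + (1/8)·log₂(1/8)]
  = 0.3113 + 0.3750 + 0.3750
  = 1.0613 bits
H(X,Y) = -[(1/8)·log₂(1/8) + (1/8)·log₂(1/8) + (5/8)·log₂(5/8) + (1/8)·log₂(1/8)]
  = 0.3750 + 0.3750 + 0.4238 + 0.3750
  = 1.5488 bits

I(X;Y) = H(X) + H(Y) - H(X,Y)
  = 0.8113 + 1.0613 - 1.5488
  = 0.3238 bits

min(H(X), H(Y)) = min(0.8113, 1.0613) = 0.8113 bits
Normalized MI = 0.3238 / 0.8113 = 0.3991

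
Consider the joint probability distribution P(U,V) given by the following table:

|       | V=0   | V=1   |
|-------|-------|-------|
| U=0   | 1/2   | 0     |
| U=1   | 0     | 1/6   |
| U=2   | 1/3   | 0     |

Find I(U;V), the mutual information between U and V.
Marginal P(U) (row sums):
  P(U=0) = 1/2 + 0 = 1/2
  P(U=1) = 0 + 1/6 = 1/6
  P(U=2) = 1/3 + 0 = 1/3
Marginal P(V) (column sums):
  P(V=0) = 1/2 + 0 + 1/3 = 5/6
  P(V=1) = 0 + 1/6 + 0 = 1/6

H(U) = -[(1/2)·log₂(1/2) + (1/6)·log₂(1/6) + (1/3)·log₂(1/3)]
  = 0.5000 + 0.4308 + 0.5283
  = 1.4591 bits
H(V) = -[(5/6)·log₂(5/6) + (1/6)·log₂(1/6)]
  = 0.2192 + 0.4308
  = 0.6500 bits
H(U,V) = -[(1/2)·log₂(1/2) + (1/6)·log₂(1/6) + (1/3)·log₂(1/3)]
  = 0.5000 + 0.4308 + 0.5283
  = 1.4591 bits

I(U;V) = H(U) + H(V) - H(U,V)
  = 1.4591 + 0.6500 - 1.4591
  = 0.6500 bits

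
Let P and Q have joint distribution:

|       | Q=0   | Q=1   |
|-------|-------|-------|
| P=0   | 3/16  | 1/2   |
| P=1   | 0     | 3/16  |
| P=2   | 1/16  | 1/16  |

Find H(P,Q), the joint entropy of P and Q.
H(P,Q) = -Σ P(P,Q) log₂ P(P,Q), summed over the non-zero cells:
H(P,Q) = -[(3/16)·log₂(3/16) + (1/2)·log₂(1/2) + (3/16)·log₂(3/16) + (1/16)·log₂(1/16) + (1/16)·log₂(1/16)]
  = 0.4528 + 0.5000 + 0.4528 + 0.2500 + 0.2500
  = 1.9056 bits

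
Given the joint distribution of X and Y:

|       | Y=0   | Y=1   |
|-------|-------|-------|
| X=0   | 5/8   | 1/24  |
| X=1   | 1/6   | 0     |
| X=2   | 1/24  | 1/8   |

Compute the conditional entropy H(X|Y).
Marginal P(Y) (column sums):
  P(Y=0) = 5/8 + 1/6 + 1/24 = 5/6
  P(Y=1) = 1/24 + 0 + 1/8 = 1/6

H(X|Y) = -Σ P(X,Y)·log₂ P(X|Y), where P(X|Y) = P(X,Y) / P(Y)
  (cells with P(X,Y) = 0 contribute 0)
  (X=0,Y=0): P(X|Y) = (5/8)/(5/6) = 3/4;  -(5/8)·log₂(3/4) = 0.2594
  (X=0,Y=1): P(X|Y) = (1/24)/(1/6) = 1/4;  -(1/24)·log₂(1/4) = 0.0833
  (X=1,Y=0): P(X|Y) = (1/6)/(5/6) = 1/5;  -(1/6)·log₂(1/5) = 0.3870
  (X=2,Y=0): P(X|Y) = (1/24)/(5/6) = 1/20;  -(1/24)·log₂(1/20) = 0.1801
  (X=2,Y=1): P(X|Y) = (1/8)/(1/6) = 3/4;  -(1/8)·log₂(3/4) = 0.0519
H(X|Y) = 0.2594 + 0.0833 + 0.3870 + 0.1801 + 0.0519
  = 0.9617 bits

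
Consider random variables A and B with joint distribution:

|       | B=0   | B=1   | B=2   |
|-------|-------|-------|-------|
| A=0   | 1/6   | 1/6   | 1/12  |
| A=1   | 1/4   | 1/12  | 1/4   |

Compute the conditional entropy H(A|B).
Marginal P(B) (column sums):
  P(B=0) = 1/6 + 1/4 = 5/12
  P(B=1) = 1/6 + 1/12 = 1/4
  P(B=2) = 1/12 + 1/4 = 1/3

H(A|B) = -Σ P(A,B)·log₂ P(A|B), where P(A|B) = P(A,B) / P(B)
  (A=0,B=0): P(A|B) = (1/6)/(5/12) = 2/5;  -(1/6)·log₂(2/5) = 0.2203
  (A=0,B=1): P(A|B) = (1/6)/(1/4) = 2/3;  -(1/6)·log₂(2/3) = 0.0975
  (A=0,B=2): P(A|B) = (1/12)/(1/3) = 1/4;  -(1/12)·log₂(1/4) = 0.1667
  (A=1,B=0): P(A|B) = (1/4)/(5/12) = 3/5;  -(1/4)·log₂(3/5) = 0.1842
  (A=1,B=1): P(A|B) = (1/12)/(1/4) = 1/3;  -(1/12)·log₂(1/3) = 0.1321
  (A=1,B=2): P(A|B) = (1/4)/(1/3) = 3/4;  -(1/4)·log₂(3/4) = 0.1038
H(A|B) = 0.2203 + 0.0975 + 0.1667 + 0.1842 + 0.1321 + 0.1038
  = 0.9046 bits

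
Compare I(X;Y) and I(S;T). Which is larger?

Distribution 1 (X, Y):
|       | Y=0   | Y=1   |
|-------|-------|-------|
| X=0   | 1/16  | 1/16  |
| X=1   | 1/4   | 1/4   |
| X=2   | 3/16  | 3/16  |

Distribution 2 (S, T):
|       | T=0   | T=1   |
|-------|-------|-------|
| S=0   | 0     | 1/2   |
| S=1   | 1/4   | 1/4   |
Distribution 1 (X, Y):
Marginal P(X) (row sums):
  P(X=0) = 1/16 + 1/16 = 1/8
  P(X=1) = 1/4 + 1/4 = 1/2
  P(X=2) = 3/16 + 3/16 = 3/8
Marginal P(Y) (column sums):
  P(Y=0) = 1/16 + 1/4 + 3/16 = 1/2
  P(Y=1) = 1/16 + 1/4 + 3/16 = 1/2

H(X) = -[(1/8)·log₂(1/8) + (1/2)·log₂(1/2) + (3/8)·log₂(3/8)]
  = 0.3750 + 0.5000 + 0.5306
  = 1.4056 bits
H(Y) = -[(1/2)·log₂(1/2) + (1/2)·log₂(1/2)]
  = 0.5000 + 0.5000
  = 1.0000 bits
H(X,Y) = -[(1/16)·log₂(1/16) + (1/16)·log₂(1/16) + (1/4)·log₂(1/4) + (1/4)·log₂(1/4) + (3/16)·log₂(3/16) + (3/16)·log₂(3/16)]
  = 0.2500 + 0.2500 + 0.5000 + 0.5000 + 0.4528 + 0.4528
  = 2.4056 bits

I(X;Y) = H(X) + H(Y) - H(X,Y)
  = 1.4056 + 1.0000 - 2.4056
  = 0.0000 bits

Distribution 2 (S, T):
Marginal P(S) (row sums):
  P(S=0) = 0 + 1/2 = 1/2
  P(S=1) = 1/4 + 1/4 = 1/2
Marginal P(T) (column sums):
  P(T=0) = 0 + 1/4 = 1/4
  P(T=1) = 1/2 + 1/4 = 3/4

H(S) = -[(1/2)·log₂(1/2) + (1/2)·log₂(1/2)]
  = 0.5000 + 0.5000
  = 1.0000 bits
H(T) = -[(1/4)·log₂(1/4) + (3/4)·log₂(3/4)]
  = 0.5000 + 0.3113
  = 0.8113 bits
H(S,T) = -[(1/2)·log₂(1/2) + (1/4)·log₂(1/4) + (1/4)·log₂(1/4)]
  = 0.5000 + 0.5000 + 0.5000
  = 1.5000 bits

I(S;T) = H(S) + H(T) - H(S,T)
  = 1.0000 + 0.8113 - 1.5000
  = 0.3113 bits

I(S;T) = 0.3113 bits > I(X;Y) = 0.0000 bits, so (S, T) has the higher mutual information (stronger dependence).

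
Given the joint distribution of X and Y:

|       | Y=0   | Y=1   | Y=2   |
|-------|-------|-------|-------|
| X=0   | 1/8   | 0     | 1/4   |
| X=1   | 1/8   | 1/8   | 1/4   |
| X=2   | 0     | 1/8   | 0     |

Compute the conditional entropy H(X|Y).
Marginal P(Y) (column sums):
  P(Y=0) = 1/8 + 1/8 + 0 = 1/4
  P(Y=1) = 0 + 1/8 + 1/8 = 1/4
  P(Y=2) = 1/4 + 1/4 + 0 = 1/2

H(X|Y) = -Σ P(X,Y)·log₂ P(X|Y), where P(X|Y) = P(X,Y) / P(Y)
  (cells with P(X,Y) = 0 contribute 0)
  (X=0,Y=0): P(X|Y) = (1/8)/(1/4) = 1/2;  -(1/8)·log₂(1/2) = 0.1250
  (X=0,Y=2): P(X|Y) = (1/4)/(1/2) = 1/2;  -(1/4)·log₂(1/2) = 0.2500
  (X=1,Y=0): P(X|Y) = (1/8)/(1/4) = 1/2;  -(1/8)·log₂(1/2) = 0.1250
  (X=1,Y=1): P(X|Y) = (1/8)/(1/4) = 1/2;  -(1/8)·log₂(1/2) = 0.1250
  (X=1,Y=2): P(X|Y) = (1/4)/(1/2) = 1/2;  -(1/4)·log₂(1/2) = 0.2500
  (X=2,Y=1): P(X|Y) = (1/8)/(1/4) = 1/2;  -(1/8)·log₂(1/2) = 0.1250
H(X|Y) = 0.1250 + 0.2500 + 0.1250 + 0.1250 + 0.2500 + 0.1250
  = 1.0000 bits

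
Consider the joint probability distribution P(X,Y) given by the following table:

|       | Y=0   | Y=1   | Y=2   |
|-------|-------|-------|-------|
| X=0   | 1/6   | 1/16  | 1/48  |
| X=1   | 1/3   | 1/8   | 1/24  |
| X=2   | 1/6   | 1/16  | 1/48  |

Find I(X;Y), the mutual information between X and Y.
Marginal P(X) (row sums):
  P(X=0) = 1/6 + 1/16 + 1/48 = 1/4
  P(X=1) = 1/3 + 1/8 + 1/24 = 1/2
  P(X=2) = 1/6 + 1/16 + 1/48 = 1/4
Marginal P(Y) (column sums):
  P(Y=0) = 1/6 + 1/3 + 1/6 = 2/3
  P(Y=1) = 1/16 + 1/8 + 1/16 = 1/4
  P(Y=2) = 1/48 + 1/24 + 1/48 = 1/12

H(X) = -[(1/4)·log₂(1/4) + (1/2)·log₂(1/2) + (1/4)·log₂(1/4)]
  = 0.5000 + 0.5000 + 0.5000
  = 1.5000 bits
H(Y) = -[(2/3)·log₂(2/3) + (1/4)·log₂(1/4) + (1/12)·log₂(1/12)]
  = 0.3900 + 0.5000 + 0.2987
  = 1.1887 bits
H(X,Y) = -[(1/6)·log₂(1/6) + (1/16)·log₂(1/16) + (1/48)·log₂(1/48) + (1/3)·log₂(1/3) + (1/8)·log₂(1/8) + (1/24)·log₂(1/24) + (1/6)·log₂(1/6) + (1/16)·log₂(1/16) + (1/48)·log₂(1/48)]
  = 0.4308 + 0.2500 + 0.1164 + 0.5283 + 0.3750 + 0.1910 + 0.4308 + 0.2500 + 0.1164
  = 2.6887 bits

I(X;Y) = H(X) + H(Y) - H(X,Y)
  = 1.5000 + 1.1887 - 2.6887
  = 0.0000 bits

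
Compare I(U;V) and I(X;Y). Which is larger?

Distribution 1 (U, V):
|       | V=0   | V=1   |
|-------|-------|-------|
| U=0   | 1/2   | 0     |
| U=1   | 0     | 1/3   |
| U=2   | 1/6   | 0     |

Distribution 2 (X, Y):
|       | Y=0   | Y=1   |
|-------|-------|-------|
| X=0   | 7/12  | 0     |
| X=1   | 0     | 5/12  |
Distribution 1 (U, V):
Marginal P(U) (row sums):
  P(U=0) = 1/2 + 0 = 1/2
  P(U=1) = 0 + 1/3 = 1/3
  P(U=2) = 1/6 + 0 = 1/6
Marginal P(V) (column sums):
  P(V=0) = 1/2 + 0 + 1/6 = 2/3
  P(V=1) = 0 + 1/3 + 0 = 1/3

H(U) = -[(1/2)·log₂(1/2) + (1/3)·log₂(1/3) + (1/6)·log₂(1/6)]
  = 0.5000 + 0.5283 + 0.4308
  = 1.4591 bits
H(V) = -[(2/3)·log₂(2/3) + (1/3)·log₂(1/3)]
  = 0.3900 + 0.5283
  = 0.9183 bits
H(U,V) = -[(1/2)·log₂(1/2) + (1/3)·log₂(1/3) + (1/6)·log₂(1/6)]
  = 0.5000 + 0.5283 + 0.4308
  = 1.4591 bits

I(U;V) = H(U) + H(V) - H(U,V)
  = 1.4591 + 0.9183 - 1.4591
  = 0.9183 bits

Distribution 2 (X, Y):
Marginal P(X) (row sums):
  P(X=0) = 7/12 + 0 = 7/12
  P(X=1) = 0 + 5/12 = 5/12
Marginal P(Y) (column sums):
  P(Y=0) = 7/12 + 0 = 7/12
  P(Y=1) = 0 + 5/12 = 5/12

H(X) = -[(7/12)·log₂(7/12) + (5/12)·log₂(5/12)]
  = 0.4536 + 0.5263
  = 0.9799 bits
H(Y) = -[(7/12)·log₂(7/12) + (5/12)·log₂(5/12)]
  = 0.4536 + 0.5263
  = 0.9799 bits
H(X,Y) = -[(7/12)·log₂(7/12) + (5/12)·log₂(5/12)]
  = 0.4536 + 0.5263
  = 0.9799 bits

I(X;Y) = H(X) + H(Y) - H(X,Y)
  = 0.9799 + 0.9799 - 0.9799
  = 0.9799 bits

I(X;Y) = 0.9799 bits > I(U;V) = 0.9183 bits, so (X, Y) has the higher mutual information (stronger dependence).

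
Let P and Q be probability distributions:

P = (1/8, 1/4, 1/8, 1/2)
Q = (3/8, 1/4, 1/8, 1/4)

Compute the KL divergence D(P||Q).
D(P||Q) = Σ P(i) log₂(P(i)/Q(i))
  i=0: (1/8) × log₂((1/8)/(3/8)) = (1/8) × log₂(1/3) = -0.1981
  i=1: (1/4) × log₂((1/4)/(1/4)) = (1/4) × log₂(1) = 0.0000
  i=2: (1/8) × log₂((1/8)/(1/8)) = (1/8) × log₂(1) = 0.0000
  i=3: (1/2) × log₂((1/2)/(1/4)) = (1/2) × log₂(2) = 0.5000
D(P||Q) = -0.1981 + 0.0000 + 0.0000 + 0.5000
  = 0.3019 bits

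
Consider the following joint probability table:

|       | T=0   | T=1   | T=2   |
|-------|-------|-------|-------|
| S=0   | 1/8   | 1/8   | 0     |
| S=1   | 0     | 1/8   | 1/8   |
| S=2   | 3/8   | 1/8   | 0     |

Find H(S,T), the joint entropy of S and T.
H(S,T) = -Σ P(S,T) log₂ P(S,T), summed over the non-zero cells:
H(S,T) = -[(1/8)·log₂(1/8) + (1/8)·log₂(1/8) + (1/8)·log₂(1/8) + (1/8)·log₂(1/8) + (3/8)·log₂(3/8) + (1/8)·log₂(1/8)]
  = 0.3750 + 0.3750 + 0.3750 + 0.3750 + 0.5306 + 0.3750
  = 2.4056 bits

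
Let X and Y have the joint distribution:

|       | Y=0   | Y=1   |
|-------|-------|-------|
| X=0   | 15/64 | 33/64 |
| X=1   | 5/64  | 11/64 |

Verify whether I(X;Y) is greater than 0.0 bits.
Marginal P(X) (row sums):
  P(X=0) = 15/64 + 33/64 = 3/4
  P(X=1) = 5/64 + 11/64 = 1/4
Marginal P(Y) (column sums):
  P(Y=0) = 15/64 + 5/64 = 5/16
  P(Y=1) = 33/64 + 11/64 = 11/16

H(X) = -[(3/4)·log₂(3/4) + (1/4)·log₂(1/4)]
  = 0.3113 + 0.5000
  = 0.8113 bits
H(Y) = -[(5/16)·log₂(5/16) + (11/16)·log₂(11/16)]
  = 0.5244 + 0.3716
  = 0.8960 bits
H(X,Y) = -[(15/64)·log₂(15/64) + (33/64)·log₂(33/64) + (5/64)·log₂(5/64) + (11/64)·log₂(11/64)]
  = 0.4906 + 0.4927 + 0.2873 + 0.4367
  = 1.7073 bits

I(X;Y) = H(X) + H(Y) - H(X,Y)
  = 0.8113 + 0.8960 - 1.7073
  = 0.0000 bits

No. I(X;Y) = 0.0000 bits, which is ≤ 0.0 bits.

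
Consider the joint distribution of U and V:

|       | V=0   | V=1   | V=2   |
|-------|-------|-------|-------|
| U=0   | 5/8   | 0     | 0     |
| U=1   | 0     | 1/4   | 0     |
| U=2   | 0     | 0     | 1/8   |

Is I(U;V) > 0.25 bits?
Marginal P(U) (row sums):
  P(U=0) = 5/8 + 0 + 0 = 5/8
  P(U=1) = 0 + 1/4 + 0 = 1/4
  P(U=2) = 0 + 0 + 1/8 = 1/8
Marginal P(V) (column sums):
  P(V=0) = 5/8 + 0 + 0 = 5/8
  P(V=1) = 0 + 1/4 + 0 = 1/4
  P(V=2) = 0 + 0 + 1/8 = 1/8

H(U) = -[(5/8)·log₂(5/8) + (1/4)·log₂(1/4) + (1/8)·log₂(1/8)]
  = 0.4238 + 0.5000 + 0.3750
  = 1.2988 bits
H(V) = -[(5/8)·log₂(5/8) + (1/4)·log₂(1/4) + (1/8)·log₂(1/8)]
  = 0.4238 + 0.5000 + 0.3750
  = 1.2988 bits
H(U,V) = -[(5/8)·log₂(5/8) + (1/4)·log₂(1/4) + (1/8)·log₂(1/8)]
  = 0.4238 + 0.5000 + 0.3750
  = 1.2988 bits

I(U;V) = H(U) + H(V) - H(U,V)
  = 1.2988 + 1.2988 - 1.2988
  = 1.2988 bits

Yes. I(U;V) = 1.2988 bits, which is > 0.25 bits.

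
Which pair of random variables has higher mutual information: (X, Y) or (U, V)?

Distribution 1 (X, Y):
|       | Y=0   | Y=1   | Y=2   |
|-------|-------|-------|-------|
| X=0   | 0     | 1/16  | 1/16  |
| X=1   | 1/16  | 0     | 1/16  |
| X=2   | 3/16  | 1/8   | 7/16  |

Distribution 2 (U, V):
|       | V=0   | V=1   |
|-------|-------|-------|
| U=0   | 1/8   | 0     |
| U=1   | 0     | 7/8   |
Distribution 1 (X, Y):
Marginal P(X) (row sums):
  P(X=0) = 0 + 1/16 + 1/16 = 1/8
  P(X=1) = 1/16 + 0 + 1/16 = 1/8
  P(X=2) = 3/16 + 1/8 + 7/16 = 3/4
Marginal P(Y) (column sums):
  P(Y=0) = 0 + 1/16 + 3/16 = 1/4
  P(Y=1) = 1/16 + 0 + 1/8 = 3/16
  P(Y=2) = 1/16 + 1/16 + 7/16 = 9/16

H(X) = -[(1/8)·log₂(1/8) + (1/8)·log₂(1/8) + (3/4)·log₂(3/4)]
  = 0.3750 + 0.3750 + 0.3113
  = 1.0613 bits
H(Y) = -[(1/4)·log₂(1/4) + (3/16)·log₂(3/16) + (9/16)·log₂(9/16)]
  = 0.5000 + 0.4528 + 0.4669
  = 1.4197 bits
H(X,Y) = -[(1/16)·log₂(1/16) + (1/16)·log₂(1/16) + (1/16)·log₂(1/16) + (1/16)·log₂(1/16) + (3/16)·log₂(3/16) + (1/8)·log₂(1/8) + (7/16)·log₂(7/16)]
  = 0.2500 + 0.2500 + 0.2500 + 0.2500 + 0.4528 + 0.3750 + 0.5218
  = 2.3496 bits

I(X;Y) = H(X) + H(Y) - H(X,Y)
  = 1.0613 + 1.4197 - 2.3496
  = 0.1314 bits

Distribution 2 (U, V):
Marginal P(U) (row sums):
  P(U=0) = 1/8 + 0 = 1/8
  P(U=1) = 0 + 7/8 = 7/8
Marginal P(V) (column sums):
  P(V=0) = 1/8 + 0 = 1/8
  P(V=1) = 0 + 7/8 = 7/8

H(U) = -[(1/8)·log₂(1/8) + (7/8)·log₂(7/8)]
  = 0.3750 + 0.1686
  = 0.5436 bits
H(V) = -[(1/8)·log₂(1/8) + (7/8)·log₂(7/8)]
  = 0.3750 + 0.1686
  = 0.5436 bits
H(U,V) = -[(1/8)·log₂(1/8) + (7/8)·log₂(7/8)]
  = 0.3750 + 0.1686
  = 0.5436 bits

I(U;V) = H(U) + H(V) - H(U,V)
  = 0.5436 + 0.5436 - 0.5436
  = 0.5436 bits

I(U;V) = 0.5436 bits > I(X;Y) = 0.1314 bits, so (U, V) has the higher mutual information (stronger dependence).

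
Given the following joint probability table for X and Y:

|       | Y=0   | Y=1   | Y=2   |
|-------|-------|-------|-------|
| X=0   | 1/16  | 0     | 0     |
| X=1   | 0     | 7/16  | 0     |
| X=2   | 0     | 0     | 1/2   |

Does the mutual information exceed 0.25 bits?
Marginal P(X) (row sums):
  P(X=0) = 1/16 + 0 + 0 = 1/16
  P(X=1) = 0 + 7/16 + 0 = 7/16
  P(X=2) = 0 + 0 + 1/2 = 1/2
Marginal P(Y) (column sums):
  P(Y=0) = 1/16 + 0 + 0 = 1/16
  P(Y=1) = 0 + 7/16 + 0 = 7/16
  P(Y=2) = 0 + 0 + 1/2 = 1/2

H(X) = -[(1/16)·log₂(1/16) + (7/16)·log₂(7/16) + (1/2)·log₂(1/2)]
  = 0.2500 + 0.5218 + 0.5000
  = 1.2718 bits
H(Y) = -[(1/16)·log₂(1/16) + (7/16)·log₂(7/16) + (1/2)·log₂(1/2)]
  = 0.2500 + 0.5218 + 0.5000
  = 1.2718 bits
H(X,Y) = -[(1/16)·log₂(1/16) + (7/16)·log₂(7/16) + (1/2)·log₂(1/2)]
  = 0.2500 + 0.5218 + 0.5000
  = 1.2718 bits

I(X;Y) = H(X) + H(Y) - H(X,Y)
  = 1.2718 + 1.2718 - 1.2718
  = 1.2718 bits

Yes. I(X;Y) = 1.2718 bits, which is > 0.25 bits.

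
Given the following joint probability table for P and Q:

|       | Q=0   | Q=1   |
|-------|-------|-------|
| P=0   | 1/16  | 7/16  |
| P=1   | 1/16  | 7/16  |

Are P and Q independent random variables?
Marginal P(P) (row sums):
  P(P=0) = 1/16 + 7/16 = 1/2
  P(P=1) = 1/16 + 7/16 = 1/2
Marginal P(Q) (column sums):
  P(Q=0) = 1/16 + 1/16 = 1/8
  P(Q=1) = 7/16 + 7/16 = 7/8

P and Q are independent iff P(P=i,Q=j) = P(P=i)·P(Q=j) for every cell.
  P(P=0)·P(Q=0) = 1/2 × 1/8 = 1/16 = P(P=0,Q=0) ✓
  P(P=0)·P(Q=1) = 1/2 × 7/8 = 7/16 = P(P=0,Q=1) ✓
  P(P=1)·P(Q=0) = 1/2 × 1/8 = 1/16 = P(P=1,Q=0) ✓
  P(P=1)·P(Q=1) = 1/2 × 7/8 = 7/16 = P(P=1,Q=1) ✓

Yes, P and Q are independent: every cell factors, so I(P;Q) = 0 bits.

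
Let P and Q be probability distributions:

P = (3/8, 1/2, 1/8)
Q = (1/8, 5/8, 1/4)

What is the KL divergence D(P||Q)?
D(P||Q) = Σ P(i) log₂(P(i)/Q(i))
  i=0: (3/8) × log₂((3/8)/(1/8)) = (3/8) × log₂(3) = 0.5944
  i=1: (1/2) × log₂((1/2)/(5/8)) = (1/2) × log₂(4/5) = -0.1610
  i=2: (1/8) × log₂((1/8)/(1/4)) = (1/8) × log₂(1/2) = -0.1250
D(P||Q) = 0.5944 - 0.1610 - 0.1250
  = 0.3084 bits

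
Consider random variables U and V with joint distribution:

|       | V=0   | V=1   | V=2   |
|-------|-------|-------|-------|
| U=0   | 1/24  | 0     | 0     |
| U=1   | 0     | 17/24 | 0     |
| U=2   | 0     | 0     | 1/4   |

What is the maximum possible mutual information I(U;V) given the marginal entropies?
The upper bound on mutual information is I(U;V) ≤ min(H(U), H(V)).

Marginal P(U) (row sums):
  P(U=0) = 1/24 + 0 + 0 = 1/24
  P(U=1) = 0 + 17/24 + 0 = 17/24
  P(U=2) = 0 + 0 + 1/4 = 1/4
Marginal P(V) (column sums):
  P(V=0) = 1/24 + 0 + 0 = 1/24
  P(V=1) = 0 + 17/24 + 0 = 17/24
  P(V=2) = 0 + 0 + 1/4 = 1/4

H(U) = -[(1/24)·log₂(1/24) + (17/24)·log₂(17/24) + (1/4)·log₂(1/4)]
  = 0.1910 + 0.3524 + 0.5000
  = 1.0434 bits
H(V) = -[(1/24)·log₂(1/24) + (17/24)·log₂(17/24) + (1/4)·log₂(1/4)]
  = 0.1910 + 0.3524 + 0.5000
  = 1.0434 bits

Maximum possible I(U;V) = min(1.0434, 1.0434) = 1.0434 bits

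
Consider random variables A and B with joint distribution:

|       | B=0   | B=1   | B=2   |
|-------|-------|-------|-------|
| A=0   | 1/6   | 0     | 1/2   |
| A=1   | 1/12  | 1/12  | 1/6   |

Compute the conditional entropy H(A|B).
Marginal P(B) (column sums):
  P(B=0) = 1/6 + 1/12 = 1/4
  P(B=1) = 0 + 1/12 = 1/12
  P(B=2) = 1/2 + 1/6 = 2/3

H(A|B) = -Σ P(A,B)·log₂ P(A|B), where P(A|B) = P(A,B) / P(B)
  (cells with P(A,B) = 0 contribute 0)
  (A=0,B=0): P(A|B) = (1/6)/(1/4) = 2/3;  -(1/6)·log₂(2/3) = 0.0975
  (A=0,B=2): P(A|B) = (1/2)/(2/3) = 3/4;  -(1/2)·log₂(3/4) = 0.2075
  (A=1,B=0): P(A|B) = (1/12)/(1/4) = 1/3;  -(1/12)·log₂(1/3) = 0.1321
  (A=1,B=1): P(A|B) = (1/12)/(1/12) = 1;  -(1/12)·log₂(1) = 0.0000
  (A=1,B=2): P(A|B) = (1/6)/(2/3) = 1/4;  -(1/6)·log₂(1/4) = 0.3333
H(A|B) = 0.0975 + 0.2075 + 0.1321 + 0.0000 + 0.3333
  = 0.7704 bits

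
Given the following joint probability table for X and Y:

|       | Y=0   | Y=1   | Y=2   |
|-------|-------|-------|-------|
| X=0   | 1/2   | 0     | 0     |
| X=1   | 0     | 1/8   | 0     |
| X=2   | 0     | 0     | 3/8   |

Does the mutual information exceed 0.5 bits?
Marginal P(X) (row sums):
  P(X=0) = 1/2 + 0 + 0 = 1/2
  P(X=1) = 0 + 1/8 + 0 = 1/8
  P(X=2) = 0 + 0 + 3/8 = 3/8
Marginal P(Y) (column sums):
  P(Y=0) = 1/2 + 0 + 0 = 1/2
  P(Y=1) = 0 + 1/8 + 0 = 1/8
  P(Y=2) = 0 + 0 + 3/8 = 3/8

H(X) = -[(1/2)·log₂(1/2) + (1/8)·log₂(1/8) + (3/8)·log₂(3/8)]
  = 0.5000 + 0.3750 + 0.5306
  = 1.4056 bits
H(Y) = -[(1/2)·log₂(1/2) + (1/8)·log₂(1/8) + (3/8)·log₂(3/8)]
  = 0.5000 + 0.3750 + 0.5306
  = 1.4056 bits
H(X,Y) = -[(1/2)·log₂(1/2) + (1/8)·log₂(1/8) + (3/8)·log₂(3/8)]
  = 0.5000 + 0.3750 + 0.5306
  = 1.4056 bits

I(X;Y) = H(X) + H(Y) - H(X,Y)
  = 1.4056 + 1.4056 - 1.4056
  = 1.4056 bits

Yes. I(X;Y) = 1.4056 bits, which is > 0.5 bits.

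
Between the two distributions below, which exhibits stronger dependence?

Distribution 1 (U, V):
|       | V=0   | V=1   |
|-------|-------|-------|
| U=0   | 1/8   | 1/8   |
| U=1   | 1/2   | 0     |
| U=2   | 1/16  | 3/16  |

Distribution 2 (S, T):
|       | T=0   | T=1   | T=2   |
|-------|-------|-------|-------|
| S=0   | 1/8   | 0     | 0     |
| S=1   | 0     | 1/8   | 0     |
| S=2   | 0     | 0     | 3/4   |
Distribution 1 (U, V):
Marginal P(U) (row sums):
  P(U=0) = 1/8 + 1/8 = 1/4
  P(U=1) = 1/2 + 0 = 1/2
  P(U=2) = 1/16 + 3/16 = 1/4
Marginal P(V) (column sums):
  P(V=0) = 1/8 + 1/2 + 1/16 = 11/16
  P(V=1) = 1/8 + 0 + 3/16 = 5/16

H(U) = -[(1/4)·log₂(1/4) + (1/2)·log₂(1/2) + (1/4)·log₂(1/4)]
  = 0.5000 + 0.5000 + 0.5000
  = 1.5000 bits
H(V) = -[(11/16)·log₂(11/16) + (5/16)·log₂(5/16)]
  = 0.3716 + 0.5244
  = 0.8960 bits
H(U,V) = -[(1/8)·log₂(1/8) + (1/8)·log₂(1/8) + (1/2)·log₂(1/2) + (1/16)·log₂(1/16) + (3/16)·log₂(3/16)]
  = 0.3750 + 0.3750 + 0.5000 + 0.2500 + 0.4528
  = 1.9528 bits

I(U;V) = H(U) + H(V) - H(U,V)
  = 1.5000 + 0.8960 - 1.9528
  = 0.4432 bits

Distribution 2 (S, T):
Marginal P(S) (row sums):
  P(S=0) = 1/8 + 0 + 0 = 1/8
  P(S=1) = 0 + 1/8 + 0 = 1/8
  P(S=2) = 0 + 0 + 3/4 = 3/4
Marginal P(T) (column sums):
  P(T=0) = 1/8 + 0 + 0 = 1/8
  P(T=1) = 0 + 1/8 + 0 = 1/8
  P(T=2) = 0 + 0 + 3/4 = 3/4

H(S) = -[(1/8)·log₂(1/8) + (1/8)·log₂(1/8) + (3/4)·log₂(3/4)]
  = 0.3750 + 0.3750 + 0.3113
  = 1.0613 bits
H(T) = -[(1/8)·log₂(1/8) + (1/8)·log₂(1/8) + (3/4)·log₂(3/4)]
  = 0.3750 + 0.3750 + 0.3113
  = 1.0613 bits
H(S,T) = -[(1/8)·log₂(1/8) + (1/8)·log₂(1/8) + (3/4)·log₂(3/4)]
  = 0.3750 + 0.3750 + 0.3113
  = 1.0613 bits

I(S;T) = H(S) + H(T) - H(S,T)
  = 1.0613 + 1.0613 - 1.0613
  = 1.0613 bits

I(S;T) = 1.0613 bits > I(U;V) = 0.4432 bits, so (S, T) has the higher mutual information (stronger dependence).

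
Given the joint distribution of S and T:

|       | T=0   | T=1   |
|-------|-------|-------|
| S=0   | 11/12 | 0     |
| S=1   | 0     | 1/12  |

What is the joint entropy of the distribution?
H(S,T) = -Σ P(S,T) log₂ P(S,T), summed over the non-zero cells:
H(S,T) = -[(11/12)·log₂(11/12) + (1/12)·log₂(1/12)]
  = 0.1151 + 0.2987
  = 0.4138 bits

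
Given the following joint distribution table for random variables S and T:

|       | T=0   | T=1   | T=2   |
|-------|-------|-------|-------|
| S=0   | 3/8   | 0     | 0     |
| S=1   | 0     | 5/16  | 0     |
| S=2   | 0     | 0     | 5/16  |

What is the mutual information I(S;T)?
Marginal P(S) (row sums):
  P(S=0) = 3/8 + 0 + 0 = 3/8
  P(S=1) = 0 + 5/16 + 0 = 5/16
  P(S=2) = 0 + 0 + 5/16 = 5/16
Marginal P(T) (column sums):
  P(T=0) = 3/8 + 0 + 0 = 3/8
  P(T=1) = 0 + 5/16 + 0 = 5/16
  P(T=2) = 0 + 0 + 5/16 = 5/16

H(S) = -[(3/8)·log₂(3/8) + (5/16)·log₂(5/16) + (5/16)·log₂(5/16)]
  = 0.5306 + 0.5244 + 0.5244
  = 1.5794 bits
H(T) = -[(3/8)·log₂(3/8) + (5/16)·log₂(5/16) + (5/16)·log₂(5/16)]
  = 0.5306 + 0.5244 + 0.5244
  = 1.5794 bits
H(S,T) = -[(3/8)·log₂(3/8) + (5/16)·log₂(5/16) + (5/16)·log₂(5/16)]
  = 0.5306 + 0.5244 + 0.5244
  = 1.5794 bits

I(S;T) = H(S) + H(T) - H(S,T)
  = 1.5794 + 1.5794 - 1.5794
  = 1.5794 bits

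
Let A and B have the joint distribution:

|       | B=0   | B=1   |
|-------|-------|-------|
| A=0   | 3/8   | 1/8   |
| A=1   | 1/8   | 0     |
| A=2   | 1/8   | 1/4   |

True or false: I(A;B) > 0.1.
Marginal P(A) (row sums):
  P(A=0) = 3/8 + 1/8 = 1/2
  P(A=1) = 1/8 + 0 = 1/8
  P(A=2) = 1/8 + 1/4 = 3/8
Marginal P(B) (column sums):
  P(B=0) = 3/8 + 1/8 + 1/8 = 5/8
  P(B=1) = 1/8 + 0 + 1/4 = 3/8

H(A) = -[(1/2)·log₂(1/2) + (1/8)·log₂(1/8) + (3/8)·log₂(3/8)]
  = 0.5000 + 0.3750 + 0.5306
  = 1.4056 bits
H(B) = -[(5/8)·log₂(5/8) + (3/8)·log₂(3/8)]
  = 0.4238 + 0.5306
  = 0.9544 bits
H(A,B) = -[(3/8)·log₂(3/8) + (1/8)·log₂(1/8) + (1/8)·log₂(1/8) + (1/8)·log₂(1/8) + (1/4)·log₂(1/4)]
  = 0.5306 + 0.3750 + 0.3750 + 0.3750 + 0.5000
  = 2.1556 bits

I(A;B) = H(A) + H(B) - H(A,B)
  = 1.4056 + 0.9544 - 2.1556
  = 0.2044 bits

True. I(A;B) = 0.2044 bits, which is > 0.1 bits.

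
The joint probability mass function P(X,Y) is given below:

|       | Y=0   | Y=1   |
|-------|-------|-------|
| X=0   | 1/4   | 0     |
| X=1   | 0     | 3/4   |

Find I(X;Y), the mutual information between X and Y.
Marginal P(X) (row sums):
  P(X=0) = 1/4 + 0 = 1/4
  P(X=1) = 0 + 3/4 = 3/4
Marginal P(Y) (column sums):
  P(Y=0) = 1/4 + 0 = 1/4
  P(Y=1) = 0 + 3/4 = 3/4

H(X) = -[(1/4)·log₂(1/4) + (3/4)·log₂(3/4)]
  = 0.5000 + 0.3113
  = 0.8113 bits
H(Y) = -[(1/4)·log₂(1/4) + (3/4)·log₂(3/4)]
  = 0.5000 + 0.3113
  = 0.8113 bits
H(X,Y) = -[(1/4)·log₂(1/4) + (3/4)·log₂(3/4)]
  = 0.5000 + 0.3113
  = 0.8113 bits

I(X;Y) = H(X) + H(Y) - H(X,Y)
  = 0.8113 + 0.8113 - 0.8113
  = 0.8113 bits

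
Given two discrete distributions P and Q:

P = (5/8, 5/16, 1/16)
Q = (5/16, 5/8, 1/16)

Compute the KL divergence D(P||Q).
D(P||Q) = Σ P(i) log₂(P(i)/Q(i))
  i=0: (5/8) × log₂((5/8)/(5/16)) = (5/8) × log₂(2) = 0.6250
  i=1: (5/16) × log₂((5/16)/(5/8)) = (5/16) × log₂(1/2) = -0.3125
  i=2: (1/16) × log₂((1/16)/(1/16)) = (1/16) × log₂(1) = 0.0000
D(P||Q) = 0.6250 - 0.3125 + 0.0000
  = 0.3125 bits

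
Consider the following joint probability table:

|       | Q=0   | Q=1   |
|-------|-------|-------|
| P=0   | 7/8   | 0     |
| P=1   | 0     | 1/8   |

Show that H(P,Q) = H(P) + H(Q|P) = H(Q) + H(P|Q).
Marginal P(P) (row sums):
  P(P=0) = 7/8 + 0 = 7/8
  P(P=1) = 0 + 1/8 = 1/8
Marginal P(Q) (column sums):
  P(Q=0) = 7/8 + 0 = 7/8
  P(Q=1) = 0 + 1/8 = 1/8

Decomposition 1: H(P) + H(Q|P)
H(P) = -[(7/8)·log₂(7/8) + (1/8)·log₂(1/8)]
  = 0.1686 + 0.3750
  = 0.5436 bits
H(Q|P) = -Σ P(P,Q)·log₂ P(Q|P), where P(Q|P) = P(P,Q) / P(P)
  (cells with P(P,Q) = 0 contribute 0)
  (P=0,Q=0): P(Q|P) = (7/8)/(7/8) = 1;  -(7/8)·log₂(1) = 0.0000
  (P=1,Q=1): P(Q|P) = (1/8)/(1/8) = 1;  -(1/8)·log₂(1) = 0.0000
H(Q|P) = 0.0000 + 0.0000
  = 0.0000 bits
H(P) + H(Q|P) = 0.5436 + 0.0000 = 0.5436 bits

Decomposition 2: H(Q) + H(P|Q)
H(Q) = -[(7/8)·log₂(7/8) + (1/8)·log₂(1/8)]
  = 0.1686 + 0.3750
  = 0.5436 bits
H(P|Q) = -Σ P(P,Q)·log₂ P(P|Q), where P(P|Q) = P(P,Q) / P(Q)
  (cells with P(P,Q) = 0 contribute 0)
  (P=0,Q=0): P(P|Q) = (7/8)/(7/8) = 1;  -(7/8)·log₂(1) = 0.0000
  (P=1,Q=1): P(P|Q) = (1/8)/(1/8) = 1;  -(1/8)·log₂(1) = 0.0000
H(P|Q) = 0.0000 + 0.0000
  = 0.0000 bits
H(Q) + H(P|Q) = 0.5436 + 0.0000 = 0.5436 bits

Direct computation of the joint entropy:
H(P,Q) = -[(7/8)·log₂(7/8) + (1/8)·log₂(1/8)]
  = 0.1686 + 0.3750
  = 0.5436 bits

All three agree: H(P,Q) = 0.5436 bits ✓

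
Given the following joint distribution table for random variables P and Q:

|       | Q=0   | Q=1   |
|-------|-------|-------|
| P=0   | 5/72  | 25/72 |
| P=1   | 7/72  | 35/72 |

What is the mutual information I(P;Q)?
Marginal P(P) (row sums):
  P(P=0) = 5/72 + 25/72 = 5/12
  P(P=1) = 7/72 + 35/72 = 7/12
Marginal P(Q) (column sums):
  P(Q=0) = 5/72 + 7/72 = 1/6
  P(Q=1) = 25/72 + 35/72 = 5/6

H(P) = -[(5/12)·log₂(5/12) + (7/12)·log₂(7/12)]
  = 0.5263 + 0.4536
  = 0.9799 bits
H(Q) = -[(1/6)·log₂(1/6) + (5/6)·log₂(5/6)]
  = 0.4308 + 0.2192
  = 0.6500 bits
H(P,Q) = -[(5/72)·log₂(5/72) + (25/72)·log₂(25/72) + (7/72)·log₂(7/72) + (35/72)·log₂(35/72)]
  = 0.2672 + 0.5299 + 0.3269 + 0.5059
  = 1.6299 bits

I(P;Q) = H(P) + H(Q) - H(P,Q)
  = 0.9799 + 0.6500 - 1.6299
  = 0.0000 bits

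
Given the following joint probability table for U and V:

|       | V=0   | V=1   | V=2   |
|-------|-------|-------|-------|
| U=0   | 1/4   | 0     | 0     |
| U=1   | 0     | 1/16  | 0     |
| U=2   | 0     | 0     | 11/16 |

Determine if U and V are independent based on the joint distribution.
Marginal P(U) (row sums):
  P(U=0) = 1/4 + 0 + 0 = 1/4
  P(U=1) = 0 + 1/16 + 0 = 1/16
  P(U=2) = 0 + 0 + 11/16 = 11/16
Marginal P(V) (column sums):
  P(V=0) = 1/4 + 0 + 0 = 1/4
  P(V=1) = 0 + 1/16 + 0 = 1/16
  P(V=2) = 0 + 0 + 11/16 = 11/16

U and V are independent iff P(U=i,V=j) = P(U=i)·P(V=j) for every cell.
  P(U=0)·P(V=0) = 1/4 × 1/4 = 1/16, but P(U=0,V=0) = 1/4 ✗

No, U and V are not independent. Quantitatively, I(U;V) > 0:

H(U) = -[(1/4)·log₂(1/4) + (1/16)·log₂(1/16) + (11/16)·log₂(11/16)]
  = 0.5000 + 0.2500 + 0.3716
  = 1.1216 bits
H(V) = -[(1/4)·log₂(1/4) + (1/16)·log₂(1/16) + (11/16)·log₂(11/16)]
  = 0.5000 + 0.2500 + 0.3716
  = 1.1216 bits
H(U,V) = -[(1/4)·log₂(1/4) + (1/16)·log₂(1/16) + (11/16)·log₂(11/16)]
  = 0.5000 + 0.2500 + 0.3716
  = 1.1216 bits
I(U;V) = H(U) + H(V) - H(U,V) = 1.1216 + 1.1216 - 1.1216 = 1.1216 bits > 0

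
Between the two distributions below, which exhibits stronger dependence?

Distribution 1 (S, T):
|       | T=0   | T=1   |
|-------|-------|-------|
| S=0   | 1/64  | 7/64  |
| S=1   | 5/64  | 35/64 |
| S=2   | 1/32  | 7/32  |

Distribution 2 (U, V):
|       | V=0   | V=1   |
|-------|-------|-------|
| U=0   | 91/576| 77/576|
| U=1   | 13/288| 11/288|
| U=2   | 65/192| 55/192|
Distribution 1 (S, T):
Marginal P(S) (row sums):
  P(S=0) = 1/64 + 7/64 = 1/8
  P(S=1) = 5/64 + 35/64 = 5/8
  P(S=2) = 1/32 + 7/32 = 1/4
Marginal P(T) (column sums):
  P(T=0) = 1/64 + 5/64 + 1/32 = 1/8
  P(T=1) = 7/64 + 35/64 + 7/32 = 7/8

H(S) = -[(1/8)·log₂(1/8) + (5/8)·log₂(5/8) + (1/4)·log₂(1/4)]
  = 0.3750 + 0.4238 + 0.5000
  = 1.2988 bits
H(T) = -[(1/8)·log₂(1/8) + (7/8)·log₂(7/8)]
  = 0.3750 + 0.1686
  = 0.5436 bits
H(S,T) = -[(1/64)·log₂(1/64) + (7/64)·log₂(7/64) + (5/64)·log₂(5/64) + (35/64)·log₂(35/64) + (1/32)·log₂(1/32) + (7/32)·log₂(7/32)]
  = 0.0938 + 0.3492 + 0.2873 + 0.4762 + 0.1563 + 0.4796
  = 1.8424 bits

I(S;T) = H(S) + H(T) - H(S,T)
  = 1.2988 + 0.5436 - 1.8424
  = 0.0000 bits

Distribution 2 (U, V):
Marginal P(U) (row sums):
  P(U=0) = 91/576 + 77/576 = 7/24
  P(U=1) = 13/288 + 11/288 = 1/12
  P(U=2) = 65/192 + 55/192 = 5/8
Marginal P(V) (column sums):
  P(V=0) = 91/576 + 13/288 + 65/192 = 13/24
  P(V=1) = 77/576 + 11/288 + 55/192 = 11/24

H(U) = -[(7/24)·log₂(7/24) + (1/12)·log₂(1/12) + (5/8)·log₂(5/8)]
  = 0.5185 + 0.2987 + 0.4238
  = 1.2410 bits
H(V) = -[(13/24)·log₂(13/24) + (11/24)·log₂(11/24)]
  = 0.4791 + 0.5159
  = 0.9950 bits
H(U,V) = -[(91/576)·log₂(91/576) + (77/576)·log₂(77/576) + (13/288)·log₂(13/288) + (11/288)·log₂(11/288) + (65/192)·log₂(65/192) + (55/192)·log₂(55/192)]
  = 0.4206 + 0.3881 + 0.2017 + 0.1799 + 0.5290 + 0.5167
  = 2.2360 bits

I(U;V) = H(U) + H(V) - H(U,V)
  = 1.2410 + 0.9950 - 2.2360
  = 0.0000 bits

Both joint tables factor as the product of their marginals, so I(S;T) = I(U;V) = 0 bits: neither is larger (both pairs are independent).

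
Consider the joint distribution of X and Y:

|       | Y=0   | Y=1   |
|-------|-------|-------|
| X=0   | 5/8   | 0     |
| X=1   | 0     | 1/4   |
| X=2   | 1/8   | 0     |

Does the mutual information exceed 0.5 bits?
Marginal P(X) (row sums):
  P(X=0) = 5/8 + 0 = 5/8
  P(X=1) = 0 + 1/4 = 1/4
  P(X=2) = 1/8 + 0 = 1/8
Marginal P(Y) (column sums):
  P(Y=0) = 5/8 + 0 + 1/8 = 3/4
  P(Y=1) = 0 + 1/4 + 0 = 1/4

H(X) = -[(5/8)·log₂(5/8) + (1/4)·log₂(1/4) + (1/8)·log₂(1/8)]
  = 0.4238 + 0.5000 + 0.3750
  = 1.2988 bits
H(Y) = -[(3/4)·log₂(3/4) + (1/4)·log₂(1/4)]
  = 0.3113 + 0.5000
  = 0.8113 bits
H(X,Y) = -[(5/8)·log₂(5/8) + (1/4)·log₂(1/4) + (1/8)·log₂(1/8)]
  = 0.4238 + 0.5000 + 0.3750
  = 1.2988 bits

I(X;Y) = H(X) + H(Y) - H(X,Y)
  = 1.2988 + 0.8113 - 1.2988
  = 0.8113 bits

Yes. I(X;Y) = 0.8113 bits, which is > 0.5 bits.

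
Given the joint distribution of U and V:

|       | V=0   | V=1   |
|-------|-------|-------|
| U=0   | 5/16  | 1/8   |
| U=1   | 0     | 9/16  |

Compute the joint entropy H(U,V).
H(U,V) = -Σ P(U,V) log₂ P(U,V), summed over the non-zero cells:
H(U,V) = -[(5/16)·log₂(5/16) + (1/8)·log₂(1/8) + (9/16)·log₂(9/16)]
  = 0.5244 + 0.3750 + 0.4669
  = 1.3663 bits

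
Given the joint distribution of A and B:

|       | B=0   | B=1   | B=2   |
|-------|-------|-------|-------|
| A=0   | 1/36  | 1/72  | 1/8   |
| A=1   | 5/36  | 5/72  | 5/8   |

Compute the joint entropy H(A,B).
H(A,B) = -Σ P(A,B) log₂ P(A,B), summed over the non-zero cells:
H(A,B) = -[(1/36)·log₂(1/36) + (1/72)·log₂(1/72) + (1/8)·log₂(1/8) + (5/36)·log₂(5/36) + (5/72)·log₂(5/72) + (5/8)·log₂(5/8)]
  = 0.1436 + 0.0857 + 0.3750 + 0.3956 + 0.2672 + 0.4238
  = 1.6909 bits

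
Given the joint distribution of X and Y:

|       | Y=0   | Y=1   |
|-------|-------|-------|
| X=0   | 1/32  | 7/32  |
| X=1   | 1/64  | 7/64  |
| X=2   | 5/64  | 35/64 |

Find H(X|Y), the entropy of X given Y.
Marginal P(Y) (column sums):
  P(Y=0) = 1/32 + 1/64 + 5/64 = 1/8
  P(Y=1) = 7/32 + 7/64 + 35/64 = 7/8

H(X|Y) = -Σ P(X,Y)·log₂ P(X|Y), where P(X|Y) = P(X,Y) / P(Y)
  (X=0,Y=0): P(X|Y) = (1/32)/(1/8) = 1/4;  -(1/32)·log₂(1/4) = 0.0625
  (X=0,Y=1): P(X|Y) = (7/32)/(7/8) = 1/4;  -(7/32)·log₂(1/4) = 0.4375
  (X=1,Y=0): P(X|Y) = (1/64)/(1/8) = 1/8;  -(1/64)·log₂(1/8) = 0.0469
  (X=1,Y=1): P(X|Y) = (7/64)/(7/8) = 1/8;  -(7/64)·log₂(1/8) = 0.3281
  (X=2,Y=0): P(X|Y) = (5/64)/(1/8) = 5/8;  -(5/64)·log₂(5/8) = 0.0530
  (X=2,Y=1): P(X|Y) = (35/64)/(7/8) = 5/8;  -(35/64)·log₂(5/8) = 0.3708
H(X|Y) = 0.0625 + 0.4375 + 0.0469 + 0.3281 + 0.0530 + 0.3708
  = 1.2988 bits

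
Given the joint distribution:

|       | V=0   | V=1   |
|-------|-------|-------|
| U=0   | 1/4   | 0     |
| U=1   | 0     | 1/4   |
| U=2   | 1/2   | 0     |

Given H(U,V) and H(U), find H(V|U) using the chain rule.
From the chain rule: H(U,V) = H(U) + H(V|U)
Therefore: H(V|U) = H(U,V) - H(U)

H(U,V) = -[(1/4)·log₂(1/4) + (1/4)·log₂(1/4) + (1/2)·log₂(1/2)]
  = 0.5000 + 0.5000 + 0.5000
  = 1.5000 bits
Marginal P(U) (row sums):
  P(U=0) = 1/4 + 0 = 1/4
  P(U=1) = 0 + 1/4 = 1/4
  P(U=2) = 1/2 + 0 = 1/2
H(U) = -[(1/4)·log₂(1/4) + (1/4)·log₂(1/4) + (1/2)·log₂(1/2)]
  = 0.5000 + 0.5000 + 0.5000
  = 1.5000 bits

H(V|U) = 1.5000 - 1.5000 = 0.0000 bits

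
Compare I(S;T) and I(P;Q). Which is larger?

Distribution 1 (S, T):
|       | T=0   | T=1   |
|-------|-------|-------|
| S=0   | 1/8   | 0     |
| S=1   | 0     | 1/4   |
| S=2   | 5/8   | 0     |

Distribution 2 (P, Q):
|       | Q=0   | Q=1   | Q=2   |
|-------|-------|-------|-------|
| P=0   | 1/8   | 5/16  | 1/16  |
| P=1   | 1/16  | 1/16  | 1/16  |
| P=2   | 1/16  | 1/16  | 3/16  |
Distribution 1 (S, T):
Marginal P(S) (row sums):
  P(S=0) = 1/8 + 0 = 1/8
  P(S=1) = 0 + 1/4 = 1/4
  P(S=2) = 5/8 + 0 = 5/8
Marginal P(T) (column sums):
  P(T=0) = 1/8 + 0 + 5/8 = 3/4
  P(T=1) = 0 + 1/4 + 0 = 1/4

H(S) = -[(1/8)·log₂(1/8) + (1/4)·log₂(1/4) + (5/8)·log₂(5/8)]
  = 0.3750 + 0.5000 + 0.4238
  = 1.2988 bits
H(T) = -[(3/4)·log₂(3/4) + (1/4)·log₂(1/4)]
  = 0.3113 + 0.5000
  = 0.8113 bits
H(S,T) = -[(1/8)·log₂(1/8) + (1/4)·log₂(1/4) + (5/8)·log₂(5/8)]
  = 0.3750 + 0.5000 + 0.4238
  = 1.2988 bits

I(S;T) = H(S) + H(T) - H(S,T)
  = 1.2988 + 0.8113 - 1.2988
  = 0.8113 bits

Distribution 2 (P, Q):
Marginal P(P) (row sums):
  P(P=0) = 1/8 + 5/16 + 1/16 = 1/2
  P(P=1) = 1/16 + 1/16 + 1/16 = 3/16
  P(P=2) = 1/16 + 1/16 + 3/16 = 5/16
Marginal P(Q) (column sums):
  P(Q=0) = 1/8 + 1/16 + 1/16 = 1/4
  P(Q=1) = 5/16 + 1/16 + 1/16 = 7/16
  P(Q=2) = 1/16 + 1/16 + 3/16 = 5/16

H(P) = -[(1/2)·log₂(1/2) + (3/16)·log₂(3/16) + (5/16)·log₂(5/16)]
  = 0.5000 + 0.4528 + 0.5244
  = 1.4772 bits
H(Q) = -[(1/4)·log₂(1/4) + (7/16)·log₂(7/16) + (5/16)·log₂(5/16)]
  = 0.5000 + 0.5218 + 0.5244
  = 1.5462 bits
H(P,Q) = -[(1/8)·log₂(1/8) + (5/16)·log₂(5/16) + (1/16)·log₂(1/16) + (1/16)·log₂(1/16) + (1/16)·log₂(1/16) + (1/16)·log₂(1/16) + (1/16)·log₂(1/16) + (1/16)·log₂(1/16) + (3/16)·log₂(3/16)]
  = 0.3750 + 0.5244 + 0.2500 + 0.2500 + 0.2500 + 0.2500 + 0.2500 + 0.2500 + 0.4528
  = 2.8522 bits

I(P;Q) = H(P) + H(Q) - H(P,Q)
  = 1.4772 + 1.5462 - 2.8522
  = 0.1712 bits

I(S;T) = 0.8113 bits > I(P;Q) = 0.1712 bits, so (S, T) has the higher mutual information (stronger dependence).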